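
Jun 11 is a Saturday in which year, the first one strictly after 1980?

From one year to the next, a fixed date's weekday advances by 1, or by 2 when a Feb 29 lies between the two dates.
1980: June 11 is Wednesday.
1981: Thursday (+1)
1982: Friday (+1)
1983: Saturday (+1)
Jun 11 falls on a Saturday in 1983.

1983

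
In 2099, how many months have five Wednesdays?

A month of length L has five Wednesdays iff its first Wednesday is on day ≤ L−28 (so day 1–3 in a 31-day month, 1–2 in a 30-day month, day 1 in a leap February).
Checking each month of 2099: Jan starts Thu (31d); Feb starts Sun (28d); Mar starts Sun (31d); Apr starts Wed (30d) ✓; May starts Fri (31d); Jun starts Mon (30d); Jul starts Wed (31d) ✓; Aug starts Sat (31d); Sep starts Tue (30d) ✓; Oct starts Thu (31d); Nov starts Sun (30d); Dec starts Tue (31d) ✓.
Five-Wednesday months: April, July, September, December → 4.

4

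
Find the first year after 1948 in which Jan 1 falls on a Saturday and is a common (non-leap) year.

1949

Jan 1 advances by 2 weekdays after a leap year and by 1 after a common year.
1948: Jan 1 is Thursday (leap).
1949: Saturday
1949 begins on a Saturday and is a common year.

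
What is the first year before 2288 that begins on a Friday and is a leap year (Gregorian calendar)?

2264

Jan 1 advances by 2 weekdays after a leap year and by 1 after a common year.
2288: Jan 1 is Sunday (leap).
2287: Saturday
2286: Friday
2285: Thursday
2284: Tuesday (leap)
2283: Monday
2282: Sunday
2281: Saturday
2280: Thursday (leap)
2279: Wednesday
2278: Tuesday
2277: Monday
2276: Saturday (leap)
2275: Friday
2274: Thursday
2273: Wednesday
2272: Monday (leap)
2271: Sunday
2270: Saturday
2269: Friday
2268: Wednesday (leap)
2267: Tuesday
2266: Monday
2265: Sunday
2264: Friday (leap)
2264 begins on a Friday and is a leap year.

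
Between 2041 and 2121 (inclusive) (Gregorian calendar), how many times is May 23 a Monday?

Track May 23's weekday year by year (advancing +1, or +2 across a Feb 29):
  2041: Thu  2042: Fri (+1)  2043: Sat (+1)  2044: Mon (+2) ✓  2045: Tue (+1)
  2046: Wed (+1)  2047: Thu (+1)  2048: Sat (+2)  2049: Sun (+1)  2050: Mon (+1) ✓
  2051: Tue (+1)  2052: Thu (+2)  2053: Fri (+1)  2054: Sat (+1)  … (53 more years) …
  2108: Wed (+2)  2109: Thu (+1)  2110: Fri (+1)  2111: Sat (+1)  2112: Mon (+2) ✓
  2113: Tue (+1)  2114: Wed (+1)  2115: Thu (+1)  2116: Sat (+2)  2117: Sun (+1)
  2118: Mon (+1) ✓  2119: Tue (+1)  2120: Thu (+2)  2121: Fri (+1)
Monday years: 2044, 2050, 2061, 2067, 2072, 2078, 2089, 2095, 2101, 2107, 2112, 2118 — 12 in total.

12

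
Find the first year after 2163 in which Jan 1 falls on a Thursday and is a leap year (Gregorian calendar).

2184

Jan 1 advances by 2 weekdays after a leap year and by 1 after a common year.
2163: Jan 1 is Saturday.
2164: Sunday (leap)
2165: Tuesday
2166: Wednesday
2167: Thursday
2168: Friday (leap)
2169: Sunday
2170: Monday
2171: Tuesday
2172: Wednesday (leap)
2173: Friday
2174: Saturday
2175: Sunday
2176: Monday (leap)
2177: Wednesday
2178: Thursday
2179: Friday
2180: Saturday (leap)
2181: Monday
2182: Tuesday
2183: Wednesday
2184: Thursday (leap)
2184 begins on a Thursday and is a leap year.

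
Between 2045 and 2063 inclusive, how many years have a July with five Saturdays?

9

July has 31 days; it has five Saturdays when Saturday falls among the first (month-length − 28) days — i.e. when July 1 is one of Saturday/Friday/Thursday.
July 1 by year: 2045:Sat✓ 2046:Sun 2047:Mon 2048:Wed 2049:Thu✓ 2050:Fri✓ 2051:Sat✓ 2052:Mon 2053:Tue 2054:Wed 2055:Thu✓ 2056:Sat✓ 2057:Sun 2058:Mon 2059:Tue 2060:Thu✓ 2061:Fri✓ 2062:Sat✓ 2063:Sun
Years with five Saturdays: 2045, 2049, 2050, 2051, 2055, 2056, 2060, 2061, 2062 → 9.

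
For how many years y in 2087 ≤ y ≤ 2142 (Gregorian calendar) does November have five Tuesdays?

17

November has 30 days; it has five Tuesdays when Tuesday falls among the first (month-length − 28) days — i.e. when November 1 is one of Tuesday/Monday.
November 1 by year: 2087:Sat 2088:Mon✓ 2089:Tue✓ 2090:Wed 2091:Thu 2092:Sat 2093:Sun 2094:Mon✓ 2095:Tue✓ 2096:Thu 2097:Fri 2098:Sat 2099:Sun 2100:Mon✓ 2101:Tue✓ …(26 more)… 2128:Mon✓ 2129:Tue✓ 2130:Wed 2131:Thu 2132:Sat 2133:Sun 2134:Mon✓ 2135:Tue✓ 2136:Thu 2137:Fri 2138:Sat 2139:Sun 2140:Tue✓ 2141:Wed 2142:Thu
Years with five Tuesdays: 2088, 2089, 2094, 2095, 2100, 2101, 2106, 2107, 2112, 2117, 2118, 2123, 2128, 2129, 2134, 2135, 2140 → 17.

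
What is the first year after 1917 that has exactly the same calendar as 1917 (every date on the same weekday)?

Two years share a calendar iff Jan 1 falls on the same weekday and both are leap or both are common. 1917: Jan 1 is Monday, common year.
1918: Jan 1 Tuesday, common
1919: Jan 1 Wednesday, common
1920: Jan 1 Thursday, leap
1921: Jan 1 Saturday, common
1922: Jan 1 Sunday, common
1923: Jan 1 Monday, common
1923 matches on both conditions.

1923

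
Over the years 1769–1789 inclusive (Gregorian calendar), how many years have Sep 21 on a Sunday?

3

Track Sep 21's weekday year by year (advancing +1, or +2 across a Feb 29):
  1769: Thu  1770: Fri (+1)  1771: Sat (+1)  1772: Mon (+2)  1773: Tue (+1)
  1774: Wed (+1)  1775: Thu (+1)  1776: Sat (+2)  1777: Sun (+1) ✓  1778: Mon (+1)
  1779: Tue (+1)  1780: Thu (+2)  1781: Fri (+1)  1782: Sat (+1)  1783: Sun (+1) ✓
  1784: Tue (+2)  1785: Wed (+1)  1786: Thu (+1)  1787: Fri (+1)  1788: Sun (+2) ✓
  1789: Mon (+1)
Sunday years: 1777, 1783, 1788 — 3 in total.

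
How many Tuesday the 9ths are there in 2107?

Check the 9th of each month of 2107: Jan 9: Sun, Feb 9: Wed, Mar 9: Wed, Apr 9: Sat, May 9: Mon, Jun 9: Thu, Jul 9: Sat, Aug 9: Tue, Sep 9: Fri, Oct 9: Sun, Nov 9: Wed, Dec 9: Fri.
Tuesday occurs in August — 1 month.

1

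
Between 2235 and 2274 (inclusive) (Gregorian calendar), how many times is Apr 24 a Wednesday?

Track Apr 24's weekday year by year (advancing +1, or +2 across a Feb 29):
  2235: Fri  2236: Sun (+2)  2237: Mon (+1)  2238: Tue (+1)  2239: Wed (+1) ✓
  2240: Fri (+2)  2241: Sat (+1)  2242: Sun (+1)  2243: Mon (+1)  2244: Wed (+2) ✓
  2245: Thu (+1)  2246: Fri (+1)  2247: Sat (+1)  2248: Mon (+2)  … (12 more years) …
  2261: Wed (+1) ✓  2262: Thu (+1)  2263: Fri (+1)  2264: Sun (+2)  2265: Mon (+1)
  2266: Tue (+1)  2267: Wed (+1) ✓  2268: Fri (+2)  2269: Sat (+1)  2270: Sun (+1)
  2271: Mon (+1)  2272: Wed (+2) ✓  2273: Thu (+1)  2274: Fri (+1)
Wednesday years: 2239, 2244, 2250, 2261, 2267, 2272 — 6 in total.

6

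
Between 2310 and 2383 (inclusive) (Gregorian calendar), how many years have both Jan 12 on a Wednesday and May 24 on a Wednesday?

3

Check each year's weekday for Jan 12 and May 24:
  2310: Wed/Tue  2311: Thu/Wed  2312: Fri/Fri  2313: Sun/Sat  2314: Mon/Sun  2315: Tue/Mon  2316: Wed/Wed ✓  2317: Fri/Thu  2318: Sat/Fri  2319: Sun/Sat  2320: Mon/Mon  2321: Wed/Tue  2322: Thu/Wed  2323: Fri/Thu  …(46 more)…  2370: Mon/Sun  2371: Tue/Mon  2372: Wed/Wed ✓  2373: Fri/Thu  2374: Sat/Fri  2375: Sun/Sat  2376: Mon/Mon  2377: Wed/Tue  2378: Thu/Wed  2379: Fri/Thu  2380: Sat/Sat  2381: Mon/Sun  2382: Tue/Mon  2383: Wed/Tue
Both conditions hold in: 2316, 2344, 2372 — 3.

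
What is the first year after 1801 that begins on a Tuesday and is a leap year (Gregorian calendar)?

1828

Jan 1 advances by 2 weekdays after a leap year and by 1 after a common year.
1801: Jan 1 is Thursday.
1802: Friday
1803: Saturday
1804: Sunday (leap)
1805: Tuesday
1806: Wednesday
1807: Thursday
1808: Friday (leap)
1809: Sunday
1810: Monday
1811: Tuesday
1812: Wednesday (leap)
1813: Friday
1814: Saturday
1815: Sunday
1816: Monday (leap)
1817: Wednesday
1818: Thursday
1819: Friday
1820: Saturday (leap)
1821: Monday
1822: Tuesday
1823: Wednesday
1824: Thursday (leap)
1825: Saturday
1826: Sunday
1827: Monday
1828: Tuesday (leap)
1828 begins on a Tuesday and is a leap year.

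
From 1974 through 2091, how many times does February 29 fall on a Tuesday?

4

Leap years in 1974–2091: 29 of them.
Feb 29 weekday advances by 5 (mod 7) from one leap year to the next four years later (or differs when a century non-leap intervenes).
Leap-day weekdays: 1976:Sun 1980:Fri 1984:Wed 1988:Mon 1992:Sat 1996:Thu 2000:Tue✓ 2004:Sun 2008:Fri 2012:Wed 2016:Mon 2020:Sat 2024:Thu …(3 more)… 2040:Wed 2044:Mon 2048:Sat 2052:Thu 2056:Tue✓ 2060:Sun 2064:Fri 2068:Wed 2072:Mon 2076:Sat 2080:Thu 2084:Tue✓ 2088:Sun
Tuesday: 2000, 2028, 2056, 2084 → 4.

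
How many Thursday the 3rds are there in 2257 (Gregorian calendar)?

Check the 3rd of each month of 2257: Jan 3: Sat, Feb 3: Tue, Mar 3: Tue, Apr 3: Fri, May 3: Sun, Jun 3: Wed, Jul 3: Fri, Aug 3: Mon, Sep 3: Thu, Oct 3: Sat, Nov 3: Tue, Dec 3: Thu.
Thursday occurs in September, December — 2 months.

2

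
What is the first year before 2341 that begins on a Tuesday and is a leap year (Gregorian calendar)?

2324

Jan 1 advances by 2 weekdays after a leap year and by 1 after a common year.
2341: Jan 1 is Wednesday.
2340: Monday (leap)
2339: Sunday
2338: Saturday
2337: Friday
2336: Wednesday (leap)
2335: Tuesday
2334: Monday
2333: Sunday
2332: Friday (leap)
2331: Thursday
2330: Wednesday
2329: Tuesday
2328: Sunday (leap)
2327: Saturday
2326: Friday
2325: Thursday
2324: Tuesday (leap)
2324 begins on a Tuesday and is a leap year.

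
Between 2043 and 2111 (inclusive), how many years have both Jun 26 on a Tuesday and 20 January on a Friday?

3

Check each year's weekday for Jun 26 and 20 January:
  2043: Fri/Tue  2044: Sun/Wed  2045: Mon/Fri  2046: Tue/Sat  2047: Wed/Sun  2048: Fri/Mon  2049: Sat/Wed  2050: Sun/Thu  2051: Mon/Fri  2052: Wed/Sat  2053: Thu/Mon  2054: Fri/Tue  2055: Sat/Wed  2056: Mon/Thu  …(41 more)…  2098: Thu/Mon  2099: Fri/Tue  2100: Sat/Wed  2101: Sun/Thu  2102: Mon/Fri  2103: Tue/Sat  2104: Thu/Sun  2105: Fri/Tue  2106: Sat/Wed  2107: Sun/Thu  2108: Tue/Fri ✓  2109: Wed/Sun  2110: Thu/Mon  2111: Fri/Tue
Both conditions hold in: 2068, 2096, 2108 — 3.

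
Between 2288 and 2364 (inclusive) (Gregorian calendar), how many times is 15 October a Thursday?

Track 15 October's weekday year by year (advancing +1, or +2 across a Feb 29):
  2288: Mon  2289: Tue (+1)  2290: Wed (+1)  2291: Thu (+1) ✓  2292: Sat (+2)
  2293: Sun (+1)  2294: Mon (+1)  2295: Tue (+1)  2296: Thu (+2) ✓  2297: Fri (+1)
  2298: Sat (+1)  2299: Sun (+1)  2300: Mon (+1)  2301: Tue (+1)  … (49 more years) …
  2351: Mon (+1)  2352: Wed (+2)  2353: Thu (+1) ✓  2354: Fri (+1)  2355: Sat (+1)
  2356: Mon (+2)  2357: Tue (+1)  2358: Wed (+1)  2359: Thu (+1) ✓  2360: Sat (+2)
  2361: Sun (+1)  2362: Mon (+1)  2363: Tue (+1)  2364: Thu (+2) ✓
Thursday years: 2291, 2296, 2303, 2308, 2314, 2325, 2331, 2336, 2342, 2353, 2359, 2364 — 12 in total.

12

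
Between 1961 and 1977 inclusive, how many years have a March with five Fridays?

March has 31 days; it has five Fridays when Friday falls among the first (month-length − 28) days — i.e. when March 1 is one of Friday/Thursday/Wednesday.
March 1 by year: 1961:Wed✓ 1962:Thu✓ 1963:Fri✓ 1964:Sun 1965:Mon 1966:Tue 1967:Wed✓ 1968:Fri✓ 1969:Sat 1970:Sun 1971:Mon 1972:Wed✓ 1973:Thu✓ 1974:Fri✓ 1975:Sat 1976:Mon 1977:Tue
Years with five Fridays: 1961, 1962, 1963, 1967, 1968, 1972, 1973, 1974 → 8.

8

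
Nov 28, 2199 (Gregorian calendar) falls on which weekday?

January 1, 2199 is a Tuesday.
November 28 is day 332 of the year, i.e. 331 days after Jan 1.
331 mod 7 = 2, so advance 2 weekdays from Tuesday: Thursday.

Thursday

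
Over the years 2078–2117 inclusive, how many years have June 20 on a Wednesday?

6

Track June 20's weekday year by year (advancing +1, or +2 across a Feb 29):
  2078: Mon  2079: Tue (+1)  2080: Thu (+2)  2081: Fri (+1)  2082: Sat (+1)
  2083: Sun (+1)  2084: Tue (+2)  2085: Wed (+1) ✓  2086: Thu (+1)  2087: Fri (+1)
  2088: Sun (+2)  2089: Mon (+1)  2090: Tue (+1)  2091: Wed (+1) ✓  … (12 more years) …
  2104: Fri (+2)  2105: Sat (+1)  2106: Sun (+1)  2107: Mon (+1)  2108: Wed (+2) ✓
  2109: Thu (+1)  2110: Fri (+1)  2111: Sat (+1)  2112: Mon (+2)  2113: Tue (+1)
  2114: Wed (+1) ✓  2115: Thu (+1)  2116: Sat (+2)  2117: Sun (+1)
Wednesday years: 2085, 2091, 2096, 2103, 2108, 2114 — 6 in total.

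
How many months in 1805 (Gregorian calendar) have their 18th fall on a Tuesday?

1

Check the 18th of each month of 1805: Jan 18: Fri, Feb 18: Mon, Mar 18: Mon, Apr 18: Thu, May 18: Sat, Jun 18: Tue, Jul 18: Thu, Aug 18: Sun, Sep 18: Wed, Oct 18: Fri, Nov 18: Mon, Dec 18: Wed.
Tuesday occurs in June — 1 month.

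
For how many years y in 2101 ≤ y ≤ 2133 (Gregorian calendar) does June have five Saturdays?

9

June has 30 days; it has five Saturdays when Saturday falls among the first (month-length − 28) days — i.e. when June 1 is one of Saturday/Friday.
June 1 by year: 2101:Wed 2102:Thu 2103:Fri✓ 2104:Sun 2105:Mon 2106:Tue 2107:Wed 2108:Fri✓ 2109:Sat✓ 2110:Sun 2111:Mon 2112:Wed 2113:Thu 2114:Fri✓ 2115:Sat✓ …(3 more)… 2119:Thu 2120:Sat✓ 2121:Sun 2122:Mon 2123:Tue 2124:Thu 2125:Fri✓ 2126:Sat✓ 2127:Sun 2128:Tue 2129:Wed 2130:Thu 2131:Fri✓ 2132:Sun 2133:Mon
Years with five Saturdays: 2103, 2108, 2109, 2114, 2115, 2120, 2125, 2126, 2131 → 9.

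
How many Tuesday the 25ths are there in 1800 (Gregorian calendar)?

Check the 25th of each month of 1800: Jan 25: Sat, Feb 25: Tue, Mar 25: Tue, Apr 25: Fri, May 25: Sun, Jun 25: Wed, Jul 25: Fri, Aug 25: Mon, Sep 25: Thu, Oct 25: Sat, Nov 25: Tue, Dec 25: Thu.
Tuesday occurs in February, March, November — 3 months.

3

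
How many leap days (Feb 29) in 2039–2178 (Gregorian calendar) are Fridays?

Leap years in 2039–2178: 34 of them.
Feb 29 weekday advances by 5 (mod 7) from one leap year to the next four years later (or differs when a century non-leap intervenes).
Leap-day weekdays: 2040:Wed 2044:Mon 2048:Sat 2052:Thu 2056:Tue 2060:Sun 2064:Fri✓ 2068:Wed 2072:Mon 2076:Sat 2080:Thu 2084:Tue 2088:Sun …(8 more)… 2128:Sun 2132:Fri✓ 2136:Wed 2140:Mon 2144:Sat 2148:Thu 2152:Tue 2156:Sun 2160:Fri✓ 2164:Wed 2168:Mon 2172:Sat 2176:Thu
Friday: 2064, 2092, 2104, 2132, 2160 → 5.

5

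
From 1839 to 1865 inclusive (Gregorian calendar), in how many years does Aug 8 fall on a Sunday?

Track Aug 8's weekday year by year (advancing +1, or +2 across a Feb 29):
  1839: Thu  1840: Sat (+2)  1841: Sun (+1) ✓  1842: Mon (+1)  1843: Tue (+1)
  1844: Thu (+2)  1845: Fri (+1)  1846: Sat (+1)  1847: Sun (+1) ✓  1848: Tue (+2)
  1849: Wed (+1)  1850: Thu (+1)  1851: Fri (+1)  1852: Sun (+2) ✓  1853: Mon (+1)
  1854: Tue (+1)  1855: Wed (+1)  1856: Fri (+2)  1857: Sat (+1)  1858: Sun (+1) ✓
  1859: Mon (+1)  1860: Wed (+2)  1861: Thu (+1)  1862: Fri (+1)  1863: Sat (+1)
  1864: Mon (+2)  1865: Tue (+1)
Sunday years: 1841, 1847, 1852, 1858 — 4 in total.

4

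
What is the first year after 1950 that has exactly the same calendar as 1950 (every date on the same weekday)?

Two years share a calendar iff Jan 1 falls on the same weekday and both are leap or both are common. 1950: Jan 1 is Sunday, common year.
1951: Jan 1 Monday, common
1952: Jan 1 Tuesday, leap
1953: Jan 1 Thursday, common
1954: Jan 1 Friday, common
1955: Jan 1 Saturday, common
1956: Jan 1 Sunday, leap
1957: Jan 1 Tuesday, common
1958: Jan 1 Wednesday, common
1959: Jan 1 Thursday, common
1960: Jan 1 Friday, leap
1961: Jan 1 Sunday, common
1961 matches on both conditions.

1961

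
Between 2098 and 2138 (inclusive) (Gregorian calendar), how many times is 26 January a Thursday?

Track 26 January's weekday year by year (advancing +1, or +2 across a Feb 29):
  2098: Sun  2099: Mon (+1)  2100: Tue (+1)  2101: Wed (+1)  2102: Thu (+1) ✓
  2103: Fri (+1)  2104: Sat (+1)  2105: Mon (+2)  2106: Tue (+1)  2107: Wed (+1)
  2108: Thu (+1) ✓  2109: Sat (+2)  2110: Sun (+1)  2111: Mon (+1)  … (13 more years) …
  2125: Fri (+2)  2126: Sat (+1)  2127: Sun (+1)  2128: Mon (+1)  2129: Wed (+2)
  2130: Thu (+1) ✓  2131: Fri (+1)  2132: Sat (+1)  2133: Mon (+2)  2134: Tue (+1)
  2135: Wed (+1)  2136: Thu (+1) ✓  2137: Sat (+2)  2138: Sun (+1)
Thursday years: 2102, 2108, 2113, 2119, 2130, 2136 — 6 in total.

6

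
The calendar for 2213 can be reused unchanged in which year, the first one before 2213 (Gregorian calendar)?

2202

Two years share a calendar iff Jan 1 falls on the same weekday and both are leap or both are common. 2213: Jan 1 is Friday, common year.
2212: Jan 1 Wednesday, leap
2211: Jan 1 Tuesday, common
2210: Jan 1 Monday, common
2209: Jan 1 Sunday, common
2208: Jan 1 Friday, leap
2207: Jan 1 Thursday, common
2206: Jan 1 Wednesday, common
2205: Jan 1 Tuesday, common
2204: Jan 1 Sunday, leap
2203: Jan 1 Saturday, common
2202: Jan 1 Friday, common
2202 matches on both conditions.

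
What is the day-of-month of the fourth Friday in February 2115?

February 1, 2115 is a Friday, so the first Friday is the 1st.
The fourth Friday is 1 + 21 = 22.

22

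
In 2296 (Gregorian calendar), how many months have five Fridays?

A month of length L has five Fridays iff its first Friday is on day ≤ L−28 (so day 1–3 in a 31-day month, 1–2 in a 30-day month, day 1 in a leap February).
Checking each month of 2296: Jan starts Wed (31d) ✓; Feb starts Sat (29d); Mar starts Sun (31d); Apr starts Wed (30d); May starts Fri (31d) ✓; Jun starts Mon (30d); Jul starts Wed (31d) ✓; Aug starts Sat (31d); Sep starts Tue (30d); Oct starts Thu (31d) ✓; Nov starts Sun (30d); Dec starts Tue (31d).
Five-Friday months: January, May, July, October → 4.

4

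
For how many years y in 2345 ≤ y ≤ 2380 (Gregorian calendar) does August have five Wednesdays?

16

August has 31 days; it has five Wednesdays when Wednesday falls among the first (month-length − 28) days — i.e. when August 1 is one of Wednesday/Tuesday/Monday.
August 1 by year: 2345:Wed✓ 2346:Thu 2347:Fri 2348:Sun 2349:Mon✓ 2350:Tue✓ 2351:Wed✓ 2352:Fri 2353:Sat 2354:Sun 2355:Mon✓ 2356:Wed✓ 2357:Thu 2358:Fri 2359:Sat …(6 more)… 2366:Mon✓ 2367:Tue✓ 2368:Thu 2369:Fri 2370:Sat 2371:Sun 2372:Tue✓ 2373:Wed✓ 2374:Thu 2375:Fri 2376:Sun 2377:Mon✓ 2378:Tue✓ 2379:Wed✓ 2380:Fri
Years with five Wednesdays: 2345, 2349, 2350, 2351, 2355, 2356, 2360, 2361, 2362, 2366, 2367, 2372, 2373, 2377, 2378, 2379 → 16.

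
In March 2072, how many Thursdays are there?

5

March 2072 has 31 days and begins on Tuesday.
The first Thursday is March 3.
Thursdays fall on 3, 10, 17, 24, 31 — that's 5.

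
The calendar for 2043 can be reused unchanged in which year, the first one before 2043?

Two years share a calendar iff Jan 1 falls on the same weekday and both are leap or both are common. 2043: Jan 1 is Thursday, common year.
2042: Jan 1 Wednesday, common
2041: Jan 1 Tuesday, common
2040: Jan 1 Sunday, leap
2039: Jan 1 Saturday, common
2038: Jan 1 Friday, common
2037: Jan 1 Thursday, common
2037 matches on both conditions.

2037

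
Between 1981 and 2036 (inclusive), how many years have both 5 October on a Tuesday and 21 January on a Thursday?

Check each year's weekday for 5 October and 21 January:
  1981: Mon/Wed  1982: Tue/Thu ✓  1983: Wed/Fri  1984: Fri/Sat  1985: Sat/Mon  1986: Sun/Tue  1987: Mon/Wed  1988: Wed/Thu  1989: Thu/Sat  1990: Fri/Sun  1991: Sat/Mon  1992: Mon/Tue  1993: Tue/Thu ✓  1994: Wed/Fri  …(28 more)…  2023: Thu/Sat  2024: Sat/Sun  2025: Sun/Tue  2026: Mon/Wed  2027: Tue/Thu ✓  2028: Thu/Fri  2029: Fri/Sun  2030: Sat/Mon  2031: Sun/Tue  2032: Tue/Wed  2033: Wed/Fri  2034: Thu/Sat  2035: Fri/Sun  2036: Sun/Mon
Both conditions hold in: 1982, 1993, 1999, 2010, 2021, 2027 — 6.

6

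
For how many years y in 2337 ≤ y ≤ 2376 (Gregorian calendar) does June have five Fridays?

11

June has 30 days; it has five Fridays when Friday falls among the first (month-length − 28) days — i.e. when June 1 is one of Friday/Thursday.
June 1 by year: 2337:Tue 2338:Wed 2339:Thu✓ 2340:Sat 2341:Sun 2342:Mon 2343:Tue 2344:Thu✓ 2345:Fri✓ 2346:Sat 2347:Sun 2348:Tue 2349:Wed 2350:Thu✓ 2351:Fri✓ …(10 more)… 2362:Fri✓ 2363:Sat 2364:Mon 2365:Tue 2366:Wed 2367:Thu✓ 2368:Sat 2369:Sun 2370:Mon 2371:Tue 2372:Thu✓ 2373:Fri✓ 2374:Sat 2375:Sun 2376:Tue
Years with five Fridays: 2339, 2344, 2345, 2350, 2351, 2356, 2361, 2362, 2367, 2372, 2373 → 11.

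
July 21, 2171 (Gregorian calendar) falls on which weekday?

January 1, 2171 is a Tuesday.
July 21 is day 202 of the year, i.e. 201 days after Jan 1.
201 mod 7 = 5, so advance 5 weekdays from Tuesday: Sunday.

Sunday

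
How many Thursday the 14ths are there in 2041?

Check the 14th of each month of 2041: Jan 14: Mon, Feb 14: Thu, Mar 14: Thu, Apr 14: Sun, May 14: Tue, Jun 14: Fri, Jul 14: Sun, Aug 14: Wed, Sep 14: Sat, Oct 14: Mon, Nov 14: Thu, Dec 14: Sat.
Thursday occurs in February, March, November — 3 months.

3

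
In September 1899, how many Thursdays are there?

September 1899 has 30 days and begins on Friday.
The first Thursday is September 7.
Thursdays fall on 7, 14, 21, 28 — that's 4.

4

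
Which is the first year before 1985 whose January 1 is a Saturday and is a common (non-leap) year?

1983

Jan 1 advances by 2 weekdays after a leap year and by 1 after a common year.
1985: Jan 1 is Tuesday.
1984: Sunday (leap)
1983: Saturday
1983 begins on a Saturday and is a common year.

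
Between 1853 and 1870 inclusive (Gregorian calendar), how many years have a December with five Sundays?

7

December has 31 days; it has five Sundays when Sunday falls among the first (month-length − 28) days — i.e. when December 1 is one of Sunday/Saturday/Friday.
December 1 by year: 1853:Thu 1854:Fri✓ 1855:Sat✓ 1856:Mon 1857:Tue 1858:Wed 1859:Thu 1860:Sat✓ 1861:Sun✓ 1862:Mon 1863:Tue 1864:Thu 1865:Fri✓ 1866:Sat✓ 1867:Sun✓ 1868:Tue 1869:Wed 1870:Thu
Years with five Sundays: 1854, 1855, 1860, 1861, 1865, 1866, 1867 → 7.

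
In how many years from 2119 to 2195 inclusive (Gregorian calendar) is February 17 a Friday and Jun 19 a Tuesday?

Check each year's weekday for February 17 and Jun 19:
  2119: Fri/Mon  2120: Sat/Wed  2121: Mon/Thu  2122: Tue/Fri  2123: Wed/Sat  2124: Thu/Mon  2125: Sat/Tue  2126: Sun/Wed  2127: Mon/Thu  2128: Tue/Sat  2129: Thu/Sun  2130: Fri/Mon  2131: Sat/Tue  2132: Sun/Thu  …(49 more)…  2182: Sun/Wed  2183: Mon/Thu  2184: Tue/Sat  2185: Thu/Sun  2186: Fri/Mon  2187: Sat/Tue  2188: Sun/Thu  2189: Tue/Fri  2190: Wed/Sat  2191: Thu/Sun  2192: Fri/Tue ✓  2193: Sun/Wed  2194: Mon/Thu  2195: Tue/Fri
Both conditions hold in: 2136, 2164, 2192 — 3.

3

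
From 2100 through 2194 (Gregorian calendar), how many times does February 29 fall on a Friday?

Leap years in 2100–2194: 23 of them.
Feb 29 weekday advances by 5 (mod 7) from one leap year to the next four years later (or differs when a century non-leap intervenes).
Leap-day weekdays: 2104:Fri✓ 2108:Wed 2112:Mon 2116:Sat 2120:Thu 2124:Tue 2128:Sun 2132:Fri✓ 2136:Wed 2140:Mon 2144:Sat 2148:Thu 2152:Tue 2156:Sun 2160:Fri✓ 2164:Wed 2168:Mon 2172:Sat 2176:Thu 2180:Tue 2184:Sun 2188:Fri✓ 2192:Wed
Friday: 2104, 2132, 2160, 2188 → 4.

4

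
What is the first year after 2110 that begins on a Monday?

Jan 1 advances by 2 weekdays after a leap year and by 1 after a common year.
2110: Jan 1 is Wednesday.
2111: Thursday
2112: Friday (leap)
2113: Sunday
2114: Monday
2114 begins on a Monday

2114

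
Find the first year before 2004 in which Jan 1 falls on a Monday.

Jan 1 advances by 2 weekdays after a leap year and by 1 after a common year.
2004: Jan 1 is Thursday (leap).
2003: Wednesday
2002: Tuesday
2001: Monday
2001 begins on a Monday

2001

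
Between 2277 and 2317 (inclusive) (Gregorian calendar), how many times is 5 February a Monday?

7

Track 5 February's weekday year by year (advancing +1, or +2 across a Feb 29):
  2277: Mon ✓  2278: Tue (+1)  2279: Wed (+1)  2280: Thu (+1)  2281: Sat (+2)
  2282: Sun (+1)  2283: Mon (+1) ✓  2284: Tue (+1)  2285: Thu (+2)  2286: Fri (+1)
  2287: Sat (+1)  2288: Sun (+1)  2289: Tue (+2)  2290: Wed (+1)  … (13 more years) …
  2304: Fri (+1)  2305: Sun (+2)  2306: Mon (+1) ✓  2307: Tue (+1)  2308: Wed (+1)
  2309: Fri (+2)  2310: Sat (+1)  2311: Sun (+1)  2312: Mon (+1) ✓  2313: Wed (+2)
  2314: Thu (+1)  2315: Fri (+1)  2316: Sat (+1)  2317: Mon (+2) ✓
Monday years: 2277, 2283, 2294, 2300, 2306, 2312, 2317 — 7 in total.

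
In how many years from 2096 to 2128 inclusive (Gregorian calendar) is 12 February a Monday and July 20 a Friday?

Check each year's weekday for 12 February and July 20:
  2096: Sun/Fri  2097: Tue/Sat  2098: Wed/Sun  2099: Thu/Mon  2100: Fri/Tue  2101: Sat/Wed  2102: Sun/Thu  2103: Mon/Fri ✓  2104: Tue/Sun  2105: Thu/Mon  2106: Fri/Tue  2107: Sat/Wed  2108: Sun/Fri  2109: Tue/Sat  …(5 more)…  2115: Tue/Sat  2116: Wed/Mon  2117: Fri/Tue  2118: Sat/Wed  2119: Sun/Thu  2120: Mon/Sat  2121: Wed/Sun  2122: Thu/Mon  2123: Fri/Tue  2124: Sat/Thu  2125: Mon/Fri ✓  2126: Tue/Sat  2127: Wed/Sun  2128: Thu/Tue
Both conditions hold in: 2103, 2114, 2125 — 3.

3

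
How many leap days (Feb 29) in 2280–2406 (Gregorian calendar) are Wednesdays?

Leap years in 2280–2406: 31 of them.
Feb 29 weekday advances by 5 (mod 7) from one leap year to the next four years later (or differs when a century non-leap intervenes).
Leap-day weekdays: 2280:Sun 2284:Fri 2288:Wed✓ 2292:Mon 2296:Sat 2304:Mon 2308:Sat 2312:Thu 2316:Tue 2320:Sun 2324:Fri 2328:Wed✓ 2332:Mon …(5 more)… 2356:Wed✓ 2360:Mon 2364:Sat 2368:Thu 2372:Tue 2376:Sun 2380:Fri 2384:Wed✓ 2388:Mon 2392:Sat 2396:Thu 2400:Tue 2404:Sun
Wednesday: 2288, 2328, 2356, 2384 → 4.

4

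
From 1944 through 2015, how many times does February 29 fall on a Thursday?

2

Leap years in 1944–2015: 18 of them.
Feb 29 weekday advances by 5 (mod 7) from one leap year to the next four years later (or differs when a century non-leap intervenes).
Leap-day weekdays: 1944:Tue 1948:Sun 1952:Fri 1956:Wed 1960:Mon 1964:Sat 1968:Thu✓ 1972:Tue 1976:Sun 1980:Fri 1984:Wed 1988:Mon 1992:Sat 1996:Thu✓ 2000:Tue 2004:Sun 2008:Fri 2012:Wed
Thursday: 1968, 1996 → 2.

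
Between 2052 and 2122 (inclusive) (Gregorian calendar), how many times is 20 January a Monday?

Track 20 January's weekday year by year (advancing +1, or +2 across a Feb 29):
  2052: Sat  2053: Mon (+2) ✓  2054: Tue (+1)  2055: Wed (+1)  2056: Thu (+1)
  2057: Sat (+2)  2058: Sun (+1)  2059: Mon (+1) ✓  2060: Tue (+1)  2061: Thu (+2)
  2062: Fri (+1)  2063: Sat (+1)  2064: Sun (+1)  2065: Tue (+2)  … (43 more years) …
  2109: Sun (+2)  2110: Mon (+1) ✓  2111: Tue (+1)  2112: Wed (+1)  2113: Fri (+2)
  2114: Sat (+1)  2115: Sun (+1)  2116: Mon (+1) ✓  2117: Wed (+2)  2118: Thu (+1)
  2119: Fri (+1)  2120: Sat (+1)  2121: Mon (+2) ✓  2122: Tue (+1)
Monday years: 2053, 2059, 2070, 2076, 2081, 2087, 2098, 2110, 2116, 2121 — 10 in total.

10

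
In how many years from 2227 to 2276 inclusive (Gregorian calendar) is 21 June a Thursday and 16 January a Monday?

2

Check each year's weekday for 21 June and 16 January:
  2227: Thu/Tue  2228: Sat/Wed  2229: Sun/Fri  2230: Mon/Sat  2231: Tue/Sun  2232: Thu/Mon ✓  2233: Fri/Wed  2234: Sat/Thu  2235: Sun/Fri  2236: Tue/Sat  2237: Wed/Mon  2238: Thu/Tue  2239: Fri/Wed  2240: Sun/Thu  …(22 more)…  2263: Sun/Fri  2264: Tue/Sat  2265: Wed/Mon  2266: Thu/Tue  2267: Fri/Wed  2268: Sun/Thu  2269: Mon/Sat  2270: Tue/Sun  2271: Wed/Mon  2272: Fri/Tue  2273: Sat/Thu  2274: Sun/Fri  2275: Mon/Sat  2276: Wed/Sun
Both conditions hold in: 2232, 2260 — 2.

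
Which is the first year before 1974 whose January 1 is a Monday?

Jan 1 advances by 2 weekdays after a leap year and by 1 after a common year.
1974: Jan 1 is Tuesday.
1973: Monday
1973 begins on a Monday

1973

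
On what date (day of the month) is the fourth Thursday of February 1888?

23

February 1, 1888 is a Wednesday, so the first Thursday is the 2nd.
The fourth Thursday is 2 + 21 = 23.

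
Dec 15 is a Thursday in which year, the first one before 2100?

2095

From one year to the next, a fixed date's weekday advances by 1, or by 2 when a Feb 29 lies between the two dates.
2100: December 15 is Wednesday.
2099: Tuesday (−1)
2098: Monday (−1)
2097: Sunday (−1)
2096: Saturday (−1)
2095: Thursday (−2)
Dec 15 falls on a Thursday in 2095.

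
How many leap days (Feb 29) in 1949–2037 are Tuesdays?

3

Leap years in 1949–2037: 22 of them.
Feb 29 weekday advances by 5 (mod 7) from one leap year to the next four years later (or differs when a century non-leap intervenes).
Leap-day weekdays: 1952:Fri 1956:Wed 1960:Mon 1964:Sat 1968:Thu 1972:Tue✓ 1976:Sun 1980:Fri 1984:Wed 1988:Mon 1992:Sat 1996:Thu 2000:Tue✓ 2004:Sun 2008:Fri 2012:Wed 2016:Mon 2020:Sat 2024:Thu 2028:Tue✓ 2032:Sun 2036:Fri
Tuesday: 1972, 2000, 2028 → 3.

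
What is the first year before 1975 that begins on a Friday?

Jan 1 advances by 2 weekdays after a leap year and by 1 after a common year.
1975: Jan 1 is Wednesday.
1974: Tuesday
1973: Monday
1972: Saturday (leap)
1971: Friday
1971 begins on a Friday

1971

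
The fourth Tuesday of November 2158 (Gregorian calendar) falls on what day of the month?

November 1, 2158 is a Wednesday, so the first Tuesday is the 7th.
The fourth Tuesday is 7 + 21 = 28.

28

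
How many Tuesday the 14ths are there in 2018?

1

Check the 14th of each month of 2018: Jan 14: Sun, Feb 14: Wed, Mar 14: Wed, Apr 14: Sat, May 14: Mon, Jun 14: Thu, Jul 14: Sat, Aug 14: Tue, Sep 14: Fri, Oct 14: Sun, Nov 14: Wed, Dec 14: Fri.
Tuesday occurs in August — 1 month.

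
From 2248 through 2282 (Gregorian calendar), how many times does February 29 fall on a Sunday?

2

Leap years in 2248–2282: 9 of them.
Feb 29 weekday advances by 5 (mod 7) from one leap year to the next four years later (or differs when a century non-leap intervenes).
Leap-day weekdays: 2248:Tue 2252:Sun✓ 2256:Fri 2260:Wed 2264:Mon 2268:Sat 2272:Thu 2276:Tue 2280:Sun✓
Sunday: 2252, 2280 → 2.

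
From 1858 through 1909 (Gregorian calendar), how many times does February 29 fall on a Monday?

3

Leap years in 1858–1909: 12 of them.
Feb 29 weekday advances by 5 (mod 7) from one leap year to the next four years later (or differs when a century non-leap intervenes).
Leap-day weekdays: 1860:Wed 1864:Mon✓ 1868:Sat 1872:Thu 1876:Tue 1880:Sun 1884:Fri 1888:Wed 1892:Mon✓ 1896:Sat 1904:Mon✓ 1908:Sat
Monday: 1864, 1892, 1904 → 3.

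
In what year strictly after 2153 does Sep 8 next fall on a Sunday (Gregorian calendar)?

2154

From one year to the next, a fixed date's weekday advances by 1, or by 2 when a Feb 29 lies between the two dates.
2153: September 8 is Saturday.
2154: Sunday (+1)
Sep 8 falls on a Sunday in 2154.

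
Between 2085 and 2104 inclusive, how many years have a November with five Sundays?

November has 30 days; it has five Sundays when Sunday falls among the first (month-length − 28) days — i.e. when November 1 is one of Sunday/Saturday.
November 1 by year: 2085:Thu 2086:Fri 2087:Sat✓ 2088:Mon 2089:Tue 2090:Wed 2091:Thu 2092:Sat✓ 2093:Sun✓ 2094:Mon 2095:Tue 2096:Thu 2097:Fri 2098:Sat✓ 2099:Sun✓ 2100:Mon 2101:Tue 2102:Wed 2103:Thu 2104:Sat✓
Years with five Sundays: 2087, 2092, 2093, 2098, 2099, 2104 → 6.

6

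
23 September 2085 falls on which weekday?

Sunday

January 1, 2085 is a Monday.
September 23 is day 266 of the year, i.e. 265 days after Jan 1.
265 mod 7 = 6, so advance 6 weekdays from Monday: Sunday.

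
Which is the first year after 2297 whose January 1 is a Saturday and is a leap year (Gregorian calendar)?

2316

Jan 1 advances by 2 weekdays after a leap year and by 1 after a common year.
2297: Jan 1 is Friday.
2298: Saturday
2299: Sunday
2300: Monday
2301: Tuesday
2302: Wednesday
2303: Thursday
2304: Friday (leap)
2305: Sunday
2306: Monday
2307: Tuesday
2308: Wednesday (leap)
2309: Friday
2310: Saturday
2311: Sunday
2312: Monday (leap)
2313: Wednesday
2314: Thursday
2315: Friday
2316: Saturday (leap)
2316 begins on a Saturday and is a leap year.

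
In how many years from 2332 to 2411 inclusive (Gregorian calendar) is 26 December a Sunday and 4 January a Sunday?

3

Check each year's weekday for 26 December and 4 January:
  2332: Mon/Mon  2333: Tue/Wed  2334: Wed/Thu  2335: Thu/Fri  2336: Sat/Sat  2337: Sun/Mon  2338: Mon/Tue  2339: Tue/Wed  2340: Thu/Thu  2341: Fri/Sat  2342: Sat/Sun  2343: Sun/Mon  2344: Tue/Tue  2345: Wed/Thu  …(52 more)…  2398: Sat/Sun  2399: Sun/Mon  2400: Tue/Tue  2401: Wed/Thu  2402: Thu/Fri  2403: Fri/Sat  2404: Sun/Sun ✓  2405: Mon/Tue  2406: Tue/Wed  2407: Wed/Thu  2408: Fri/Fri  2409: Sat/Sun  2410: Sun/Mon  2411: Mon/Tue
Both conditions hold in: 2348, 2376, 2404 — 3.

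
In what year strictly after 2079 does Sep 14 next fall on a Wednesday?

From one year to the next, a fixed date's weekday advances by 1, or by 2 when a Feb 29 lies between the two dates.
2079: September 14 is Thursday.
2080: Saturday (+2)
2081: Sunday (+1)
2082: Monday (+1)
2083: Tuesday (+1)
2084: Thursday (+2)
2085: Friday (+1)
2086: Saturday (+1)
2087: Sunday (+1)
2088: Tuesday (+2)
2089: Wednesday (+1)
Sep 14 falls on a Wednesday in 2089.

2089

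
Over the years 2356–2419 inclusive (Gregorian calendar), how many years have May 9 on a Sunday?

8

Track May 9's weekday year by year (advancing +1, or +2 across a Feb 29):
  2356: Wed  2357: Thu (+1)  2358: Fri (+1)  2359: Sat (+1)  2360: Mon (+2)
  2361: Tue (+1)  2362: Wed (+1)  2363: Thu (+1)  2364: Sat (+2)  2365: Sun (+1) ✓
  2366: Mon (+1)  2367: Tue (+1)  2368: Thu (+2)  2369: Fri (+1)  … (36 more years) …
  2406: Tue (+1)  2407: Wed (+1)  2408: Fri (+2)  2409: Sat (+1)  2410: Sun (+1) ✓
  2411: Mon (+1)  2412: Wed (+2)  2413: Thu (+1)  2414: Fri (+1)  2415: Sat (+1)
  2416: Mon (+2)  2417: Tue (+1)  2418: Wed (+1)  2419: Thu (+1)
Sunday years: 2365, 2371, 2376, 2382, 2393, 2399, 2404, 2410 — 8 in total.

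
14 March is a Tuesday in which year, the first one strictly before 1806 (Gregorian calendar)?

1797

From one year to the next, a fixed date's weekday advances by 1, or by 2 when a Feb 29 lies between the two dates.
1806: March 14 is Friday.
1805: Thursday (−1)
1804: Wednesday (−1)
1803: Monday (−2)
1802: Sunday (−1)
1801: Saturday (−1)
1800: Friday (−1)
1799: Thursday (−1)
1798: Wednesday (−1)
1797: Tuesday (−1)
14 March falls on a Tuesday in 1797.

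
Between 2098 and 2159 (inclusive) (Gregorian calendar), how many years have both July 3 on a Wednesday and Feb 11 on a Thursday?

Check each year's weekday for July 3 and Feb 11:
  2098: Thu/Tue  2099: Fri/Wed  2100: Sat/Thu  2101: Sun/Fri  2102: Mon/Sat  2103: Tue/Sun  2104: Thu/Mon  2105: Fri/Wed  2106: Sat/Thu  2107: Sun/Fri  2108: Tue/Sat  2109: Wed/Mon  2110: Thu/Tue  2111: Fri/Wed  …(34 more)…  2146: Sun/Fri  2147: Mon/Sat  2148: Wed/Sun  2149: Thu/Tue  2150: Fri/Wed  2151: Sat/Thu  2152: Mon/Fri  2153: Tue/Sun  2154: Wed/Mon  2155: Thu/Tue  2156: Sat/Wed  2157: Sun/Fri  2158: Mon/Sat  2159: Tue/Sun
Both conditions hold in: no year — 0.

0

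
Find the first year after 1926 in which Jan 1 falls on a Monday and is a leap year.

1940

Jan 1 advances by 2 weekdays after a leap year and by 1 after a common year.
1926: Jan 1 is Friday.
1927: Saturday
1928: Sunday (leap)
1929: Tuesday
1930: Wednesday
1931: Thursday
1932: Friday (leap)
1933: Sunday
1934: Monday
1935: Tuesday
1936: Wednesday (leap)
1937: Friday
1938: Saturday
1939: Sunday
1940: Monday (leap)
1940 begins on a Monday and is a leap year.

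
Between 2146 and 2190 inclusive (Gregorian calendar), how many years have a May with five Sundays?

19

May has 31 days; it has five Sundays when Sunday falls among the first (month-length − 28) days — i.e. when May 1 is one of Sunday/Saturday/Friday.
May 1 by year: 2146:Sun✓ 2147:Mon 2148:Wed 2149:Thu 2150:Fri✓ 2151:Sat✓ 2152:Mon 2153:Tue 2154:Wed 2155:Thu 2156:Sat✓ 2157:Sun✓ 2158:Mon 2159:Tue 2160:Thu …(15 more)… 2176:Wed 2177:Thu 2178:Fri✓ 2179:Sat✓ 2180:Mon 2181:Tue 2182:Wed 2183:Thu 2184:Sat✓ 2185:Sun✓ 2186:Mon 2187:Tue 2188:Thu 2189:Fri✓ 2190:Sat✓
Years with five Sundays: 2146, 2150, 2151, 2156, 2157, 2161, 2162, 2163, 2167, 2168, 2172, 2173, 2174, 2178, 2179, 2184, 2185, 2189, 2190 → 19.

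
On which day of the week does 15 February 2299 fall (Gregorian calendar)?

Wednesday

January 1, 2299 is a Sunday.
February 15 is day 46 of the year, i.e. 45 days after Jan 1.
45 mod 7 = 3, so advance 3 weekdays from Sunday: Wednesday.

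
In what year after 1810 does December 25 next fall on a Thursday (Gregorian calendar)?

1817

From one year to the next, a fixed date's weekday advances by 1, or by 2 when a Feb 29 lies between the two dates.
1810: December 25 is Tuesday.
1811: Wednesday (+1)
1812: Friday (+2)
1813: Saturday (+1)
1814: Sunday (+1)
1815: Monday (+1)
1816: Wednesday (+2)
1817: Thursday (+1)
December 25 falls on a Thursday in 1817.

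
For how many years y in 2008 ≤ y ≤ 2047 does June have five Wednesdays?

June has 30 days; it has five Wednesdays when Wednesday falls among the first (month-length − 28) days — i.e. when June 1 is one of Wednesday/Tuesday.
June 1 by year: 2008:Sun 2009:Mon 2010:Tue✓ 2011:Wed✓ 2012:Fri 2013:Sat 2014:Sun 2015:Mon 2016:Wed✓ 2017:Thu 2018:Fri 2019:Sat 2020:Mon 2021:Tue✓ 2022:Wed✓ …(10 more)… 2033:Wed✓ 2034:Thu 2035:Fri 2036:Sun 2037:Mon 2038:Tue✓ 2039:Wed✓ 2040:Fri 2041:Sat 2042:Sun 2043:Mon 2044:Wed✓ 2045:Thu 2046:Fri 2047:Sat
Years with five Wednesdays: 2010, 2011, 2016, 2021, 2022, 2027, 2032, 2033, 2038, 2039, 2044 → 11.

11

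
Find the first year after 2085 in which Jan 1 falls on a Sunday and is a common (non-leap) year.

2090

Jan 1 advances by 2 weekdays after a leap year and by 1 after a common year.
2085: Jan 1 is Monday.
2086: Tuesday
2087: Wednesday
2088: Thursday (leap)
2089: Saturday
2090: Sunday
2090 begins on a Sunday and is a common year.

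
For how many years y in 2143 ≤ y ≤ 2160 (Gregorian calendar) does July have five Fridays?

July has 31 days; it has five Fridays when Friday falls among the first (month-length − 28) days — i.e. when July 1 is one of Friday/Thursday/Wednesday.
July 1 by year: 2143:Mon 2144:Wed✓ 2145:Thu✓ 2146:Fri✓ 2147:Sat 2148:Mon 2149:Tue 2150:Wed✓ 2151:Thu✓ 2152:Sat 2153:Sun 2154:Mon 2155:Tue 2156:Thu✓ 2157:Fri✓ 2158:Sat 2159:Sun 2160:Tue
Years with five Fridays: 2144, 2145, 2146, 2150, 2151, 2156, 2157 → 7.

7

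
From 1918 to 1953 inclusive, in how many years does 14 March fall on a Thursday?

5

Track 14 March's weekday year by year (advancing +1, or +2 across a Feb 29):
  1918: Thu ✓  1919: Fri (+1)  1920: Sun (+2)  1921: Mon (+1)  1922: Tue (+1)
  1923: Wed (+1)  1924: Fri (+2)  1925: Sat (+1)  1926: Sun (+1)  1927: Mon (+1)
  1928: Wed (+2)  1929: Thu (+1) ✓  1930: Fri (+1)  1931: Sat (+1)  … (8 more years) …
  1940: Thu (+2) ✓  1941: Fri (+1)  1942: Sat (+1)  1943: Sun (+1)  1944: Tue (+2)
  1945: Wed (+1)  1946: Thu (+1) ✓  1947: Fri (+1)  1948: Sun (+2)  1949: Mon (+1)
  1950: Tue (+1)  1951: Wed (+1)  1952: Fri (+2)  1953: Sat (+1)
Thursday years: 1918, 1929, 1935, 1940, 1946 — 5 in total.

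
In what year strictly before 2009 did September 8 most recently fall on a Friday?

From one year to the next, a fixed date's weekday advances by 1, or by 2 when a Feb 29 lies between the two dates.
2009: September 8 is Tuesday.
2008: Monday (−1)
2007: Saturday (−2)
2006: Friday (−1)
September 8 falls on a Friday in 2006.

2006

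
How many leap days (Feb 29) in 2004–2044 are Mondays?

Leap years in 2004–2044: 11 of them.
Feb 29 weekday advances by 5 (mod 7) from one leap year to the next four years later (or differs when a century non-leap intervenes).
Leap-day weekdays: 2004:Sun 2008:Fri 2012:Wed 2016:Mon✓ 2020:Sat 2024:Thu 2028:Tue 2032:Sun 2036:Fri 2040:Wed 2044:Mon✓
Monday: 2016, 2044 → 2.

2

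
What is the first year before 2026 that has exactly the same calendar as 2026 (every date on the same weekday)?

2015

Two years share a calendar iff Jan 1 falls on the same weekday and both are leap or both are common. 2026: Jan 1 is Thursday, common year.
2025: Jan 1 Wednesday, common
2024: Jan 1 Monday, leap
2023: Jan 1 Sunday, common
2022: Jan 1 Saturday, common
2021: Jan 1 Friday, common
2020: Jan 1 Wednesday, leap
2019: Jan 1 Tuesday, common
2018: Jan 1 Monday, common
2017: Jan 1 Sunday, common
2016: Jan 1 Friday, leap
2015: Jan 1 Thursday, common
2015 matches on both conditions.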